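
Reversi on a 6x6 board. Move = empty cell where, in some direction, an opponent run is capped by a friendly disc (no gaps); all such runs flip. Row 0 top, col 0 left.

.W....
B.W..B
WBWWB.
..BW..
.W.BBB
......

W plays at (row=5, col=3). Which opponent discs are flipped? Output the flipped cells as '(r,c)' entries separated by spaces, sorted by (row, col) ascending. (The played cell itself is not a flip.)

Answer: (4,3)

Derivation:
Dir NW: first cell '.' (not opp) -> no flip
Dir N: opp run (4,3) capped by W -> flip
Dir NE: opp run (4,4), next='.' -> no flip
Dir W: first cell '.' (not opp) -> no flip
Dir E: first cell '.' (not opp) -> no flip
Dir SW: edge -> no flip
Dir S: edge -> no flip
Dir SE: edge -> no flip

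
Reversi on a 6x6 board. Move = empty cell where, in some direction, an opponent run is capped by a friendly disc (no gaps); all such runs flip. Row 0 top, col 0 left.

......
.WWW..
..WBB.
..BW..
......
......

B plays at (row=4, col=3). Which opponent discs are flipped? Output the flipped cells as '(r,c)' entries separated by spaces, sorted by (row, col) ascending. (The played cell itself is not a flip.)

Answer: (3,3)

Derivation:
Dir NW: first cell 'B' (not opp) -> no flip
Dir N: opp run (3,3) capped by B -> flip
Dir NE: first cell '.' (not opp) -> no flip
Dir W: first cell '.' (not opp) -> no flip
Dir E: first cell '.' (not opp) -> no flip
Dir SW: first cell '.' (not opp) -> no flip
Dir S: first cell '.' (not opp) -> no flip
Dir SE: first cell '.' (not opp) -> no flip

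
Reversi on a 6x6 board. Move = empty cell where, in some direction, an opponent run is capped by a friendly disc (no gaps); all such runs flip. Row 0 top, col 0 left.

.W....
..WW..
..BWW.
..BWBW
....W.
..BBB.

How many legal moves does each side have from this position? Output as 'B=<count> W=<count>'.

Answer: B=5 W=6

Derivation:
-- B to move --
(0,0): no bracket -> illegal
(0,2): flips 1 -> legal
(0,3): no bracket -> illegal
(0,4): flips 1 -> legal
(1,0): no bracket -> illegal
(1,1): no bracket -> illegal
(1,4): flips 2 -> legal
(1,5): no bracket -> illegal
(2,1): no bracket -> illegal
(2,5): flips 2 -> legal
(4,2): no bracket -> illegal
(4,3): no bracket -> illegal
(4,5): no bracket -> illegal
(5,5): flips 2 -> legal
B mobility = 5
-- W to move --
(1,1): flips 1 -> legal
(2,1): flips 1 -> legal
(2,5): no bracket -> illegal
(3,1): flips 2 -> legal
(4,1): flips 1 -> legal
(4,2): flips 2 -> legal
(4,3): no bracket -> illegal
(4,5): flips 1 -> legal
(5,1): no bracket -> illegal
(5,5): no bracket -> illegal
W mobility = 6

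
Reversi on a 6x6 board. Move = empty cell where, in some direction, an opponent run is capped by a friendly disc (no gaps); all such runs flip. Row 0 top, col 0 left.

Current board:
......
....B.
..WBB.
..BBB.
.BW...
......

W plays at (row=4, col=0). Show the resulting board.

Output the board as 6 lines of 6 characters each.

Place W at (4,0); scan 8 dirs for brackets.
Dir NW: edge -> no flip
Dir N: first cell '.' (not opp) -> no flip
Dir NE: first cell '.' (not opp) -> no flip
Dir W: edge -> no flip
Dir E: opp run (4,1) capped by W -> flip
Dir SW: edge -> no flip
Dir S: first cell '.' (not opp) -> no flip
Dir SE: first cell '.' (not opp) -> no flip
All flips: (4,1)

Answer: ......
....B.
..WBB.
..BBB.
WWW...
......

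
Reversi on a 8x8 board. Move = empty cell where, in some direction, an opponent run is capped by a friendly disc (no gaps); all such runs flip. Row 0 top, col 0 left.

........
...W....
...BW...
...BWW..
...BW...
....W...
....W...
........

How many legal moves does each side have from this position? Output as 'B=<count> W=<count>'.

-- B to move --
(0,2): no bracket -> illegal
(0,3): flips 1 -> legal
(0,4): no bracket -> illegal
(1,2): no bracket -> illegal
(1,4): no bracket -> illegal
(1,5): flips 1 -> legal
(2,2): no bracket -> illegal
(2,5): flips 2 -> legal
(2,6): no bracket -> illegal
(3,6): flips 2 -> legal
(4,5): flips 2 -> legal
(4,6): no bracket -> illegal
(5,3): no bracket -> illegal
(5,5): flips 1 -> legal
(6,3): no bracket -> illegal
(6,5): flips 1 -> legal
(7,3): no bracket -> illegal
(7,4): no bracket -> illegal
(7,5): no bracket -> illegal
B mobility = 7
-- W to move --
(1,2): flips 1 -> legal
(1,4): no bracket -> illegal
(2,2): flips 2 -> legal
(3,2): flips 2 -> legal
(4,2): flips 2 -> legal
(5,2): flips 1 -> legal
(5,3): flips 3 -> legal
W mobility = 6

Answer: B=7 W=6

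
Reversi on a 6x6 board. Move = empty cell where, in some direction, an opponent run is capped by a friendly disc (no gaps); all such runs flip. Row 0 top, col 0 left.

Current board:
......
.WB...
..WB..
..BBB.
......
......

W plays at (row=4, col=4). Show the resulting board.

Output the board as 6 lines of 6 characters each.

Answer: ......
.WB...
..WB..
..BWB.
....W.
......

Derivation:
Place W at (4,4); scan 8 dirs for brackets.
Dir NW: opp run (3,3) capped by W -> flip
Dir N: opp run (3,4), next='.' -> no flip
Dir NE: first cell '.' (not opp) -> no flip
Dir W: first cell '.' (not opp) -> no flip
Dir E: first cell '.' (not opp) -> no flip
Dir SW: first cell '.' (not opp) -> no flip
Dir S: first cell '.' (not opp) -> no flip
Dir SE: first cell '.' (not opp) -> no flip
All flips: (3,3)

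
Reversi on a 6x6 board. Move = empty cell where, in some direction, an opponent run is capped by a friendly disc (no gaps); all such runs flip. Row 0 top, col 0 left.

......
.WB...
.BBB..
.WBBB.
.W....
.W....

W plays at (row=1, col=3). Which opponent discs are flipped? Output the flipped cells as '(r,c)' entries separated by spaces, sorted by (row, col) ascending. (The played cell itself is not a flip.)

Answer: (1,2) (2,2)

Derivation:
Dir NW: first cell '.' (not opp) -> no flip
Dir N: first cell '.' (not opp) -> no flip
Dir NE: first cell '.' (not opp) -> no flip
Dir W: opp run (1,2) capped by W -> flip
Dir E: first cell '.' (not opp) -> no flip
Dir SW: opp run (2,2) capped by W -> flip
Dir S: opp run (2,3) (3,3), next='.' -> no flip
Dir SE: first cell '.' (not opp) -> no flip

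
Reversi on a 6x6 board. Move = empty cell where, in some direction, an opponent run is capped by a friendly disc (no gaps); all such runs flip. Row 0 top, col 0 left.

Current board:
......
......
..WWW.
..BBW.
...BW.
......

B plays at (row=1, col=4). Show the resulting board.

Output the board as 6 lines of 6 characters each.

Answer: ......
....B.
..WBW.
..BBW.
...BW.
......

Derivation:
Place B at (1,4); scan 8 dirs for brackets.
Dir NW: first cell '.' (not opp) -> no flip
Dir N: first cell '.' (not opp) -> no flip
Dir NE: first cell '.' (not opp) -> no flip
Dir W: first cell '.' (not opp) -> no flip
Dir E: first cell '.' (not opp) -> no flip
Dir SW: opp run (2,3) capped by B -> flip
Dir S: opp run (2,4) (3,4) (4,4), next='.' -> no flip
Dir SE: first cell '.' (not opp) -> no flip
All flips: (2,3)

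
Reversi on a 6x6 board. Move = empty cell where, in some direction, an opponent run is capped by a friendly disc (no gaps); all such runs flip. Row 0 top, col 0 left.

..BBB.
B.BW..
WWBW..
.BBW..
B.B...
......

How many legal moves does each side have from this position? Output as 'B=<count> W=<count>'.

-- B to move --
(1,1): flips 1 -> legal
(1,4): flips 2 -> legal
(2,4): flips 3 -> legal
(3,0): flips 2 -> legal
(3,4): flips 2 -> legal
(4,3): flips 3 -> legal
(4,4): flips 1 -> legal
B mobility = 7
-- W to move --
(0,0): flips 1 -> legal
(0,1): flips 1 -> legal
(0,5): no bracket -> illegal
(1,1): flips 2 -> legal
(1,4): no bracket -> illegal
(1,5): no bracket -> illegal
(3,0): flips 2 -> legal
(4,1): flips 2 -> legal
(4,3): flips 1 -> legal
(5,0): no bracket -> illegal
(5,1): flips 1 -> legal
(5,2): no bracket -> illegal
(5,3): flips 2 -> legal
W mobility = 8

Answer: B=7 W=8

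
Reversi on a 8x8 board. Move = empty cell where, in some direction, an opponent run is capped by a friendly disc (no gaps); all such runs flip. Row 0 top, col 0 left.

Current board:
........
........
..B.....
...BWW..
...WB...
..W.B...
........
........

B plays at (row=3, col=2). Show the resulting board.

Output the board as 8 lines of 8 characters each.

Answer: ........
........
..B.....
..BBWW..
...BB...
..W.B...
........
........

Derivation:
Place B at (3,2); scan 8 dirs for brackets.
Dir NW: first cell '.' (not opp) -> no flip
Dir N: first cell 'B' (not opp) -> no flip
Dir NE: first cell '.' (not opp) -> no flip
Dir W: first cell '.' (not opp) -> no flip
Dir E: first cell 'B' (not opp) -> no flip
Dir SW: first cell '.' (not opp) -> no flip
Dir S: first cell '.' (not opp) -> no flip
Dir SE: opp run (4,3) capped by B -> flip
All flips: (4,3)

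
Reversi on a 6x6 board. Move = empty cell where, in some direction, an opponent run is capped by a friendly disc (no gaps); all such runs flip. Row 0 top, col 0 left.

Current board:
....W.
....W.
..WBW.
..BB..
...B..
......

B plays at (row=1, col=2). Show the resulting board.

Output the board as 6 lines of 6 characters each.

Place B at (1,2); scan 8 dirs for brackets.
Dir NW: first cell '.' (not opp) -> no flip
Dir N: first cell '.' (not opp) -> no flip
Dir NE: first cell '.' (not opp) -> no flip
Dir W: first cell '.' (not opp) -> no flip
Dir E: first cell '.' (not opp) -> no flip
Dir SW: first cell '.' (not opp) -> no flip
Dir S: opp run (2,2) capped by B -> flip
Dir SE: first cell 'B' (not opp) -> no flip
All flips: (2,2)

Answer: ....W.
..B.W.
..BBW.
..BB..
...B..
......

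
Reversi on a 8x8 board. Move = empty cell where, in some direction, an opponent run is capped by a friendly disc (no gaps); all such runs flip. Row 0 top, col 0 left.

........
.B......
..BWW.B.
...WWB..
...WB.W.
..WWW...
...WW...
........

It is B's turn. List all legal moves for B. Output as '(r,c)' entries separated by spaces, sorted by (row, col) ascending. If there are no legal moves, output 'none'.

Answer: (1,3) (1,4) (2,5) (3,2) (4,2) (5,7) (6,2) (7,4)

Derivation:
(1,2): no bracket -> illegal
(1,3): flips 1 -> legal
(1,4): flips 2 -> legal
(1,5): no bracket -> illegal
(2,5): flips 2 -> legal
(3,2): flips 2 -> legal
(3,6): no bracket -> illegal
(3,7): no bracket -> illegal
(4,1): no bracket -> illegal
(4,2): flips 1 -> legal
(4,5): no bracket -> illegal
(4,7): no bracket -> illegal
(5,1): no bracket -> illegal
(5,5): no bracket -> illegal
(5,6): no bracket -> illegal
(5,7): flips 1 -> legal
(6,1): no bracket -> illegal
(6,2): flips 1 -> legal
(6,5): no bracket -> illegal
(7,2): no bracket -> illegal
(7,3): no bracket -> illegal
(7,4): flips 2 -> legal
(7,5): no bracket -> illegal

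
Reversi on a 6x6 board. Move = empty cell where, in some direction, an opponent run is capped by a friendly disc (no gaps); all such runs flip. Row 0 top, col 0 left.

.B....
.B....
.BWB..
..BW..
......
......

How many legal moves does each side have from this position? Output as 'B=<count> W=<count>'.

Answer: B=4 W=6

Derivation:
-- B to move --
(1,2): flips 1 -> legal
(1,3): no bracket -> illegal
(2,4): no bracket -> illegal
(3,1): no bracket -> illegal
(3,4): flips 1 -> legal
(4,2): no bracket -> illegal
(4,3): flips 1 -> legal
(4,4): flips 2 -> legal
B mobility = 4
-- W to move --
(0,0): flips 1 -> legal
(0,2): no bracket -> illegal
(1,0): no bracket -> illegal
(1,2): no bracket -> illegal
(1,3): flips 1 -> legal
(1,4): no bracket -> illegal
(2,0): flips 1 -> legal
(2,4): flips 1 -> legal
(3,0): no bracket -> illegal
(3,1): flips 1 -> legal
(3,4): no bracket -> illegal
(4,1): no bracket -> illegal
(4,2): flips 1 -> legal
(4,3): no bracket -> illegal
W mobility = 6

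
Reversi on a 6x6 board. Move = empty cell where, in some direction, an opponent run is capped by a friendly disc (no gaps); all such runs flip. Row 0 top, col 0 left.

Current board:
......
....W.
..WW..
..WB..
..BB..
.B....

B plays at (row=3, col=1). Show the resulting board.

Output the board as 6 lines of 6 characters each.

Place B at (3,1); scan 8 dirs for brackets.
Dir NW: first cell '.' (not opp) -> no flip
Dir N: first cell '.' (not opp) -> no flip
Dir NE: opp run (2,2), next='.' -> no flip
Dir W: first cell '.' (not opp) -> no flip
Dir E: opp run (3,2) capped by B -> flip
Dir SW: first cell '.' (not opp) -> no flip
Dir S: first cell '.' (not opp) -> no flip
Dir SE: first cell 'B' (not opp) -> no flip
All flips: (3,2)

Answer: ......
....W.
..WW..
.BBB..
..BB..
.B....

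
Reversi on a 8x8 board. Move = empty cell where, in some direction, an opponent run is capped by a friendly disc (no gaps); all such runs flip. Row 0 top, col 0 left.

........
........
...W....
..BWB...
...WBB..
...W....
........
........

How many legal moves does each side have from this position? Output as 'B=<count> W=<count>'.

-- B to move --
(1,2): flips 1 -> legal
(1,3): no bracket -> illegal
(1,4): flips 1 -> legal
(2,2): flips 1 -> legal
(2,4): no bracket -> illegal
(4,2): flips 1 -> legal
(5,2): flips 1 -> legal
(5,4): flips 1 -> legal
(6,2): flips 1 -> legal
(6,3): no bracket -> illegal
(6,4): no bracket -> illegal
B mobility = 7
-- W to move --
(2,1): flips 1 -> legal
(2,2): no bracket -> illegal
(2,4): no bracket -> illegal
(2,5): flips 1 -> legal
(3,1): flips 1 -> legal
(3,5): flips 2 -> legal
(3,6): no bracket -> illegal
(4,1): flips 1 -> legal
(4,2): no bracket -> illegal
(4,6): flips 2 -> legal
(5,4): no bracket -> illegal
(5,5): flips 1 -> legal
(5,6): flips 2 -> legal
W mobility = 8

Answer: B=7 W=8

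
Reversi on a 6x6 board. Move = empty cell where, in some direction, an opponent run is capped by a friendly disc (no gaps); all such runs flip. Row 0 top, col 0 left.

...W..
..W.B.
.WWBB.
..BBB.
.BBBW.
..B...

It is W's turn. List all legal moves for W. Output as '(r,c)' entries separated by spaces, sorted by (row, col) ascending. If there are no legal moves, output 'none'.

Answer: (0,4) (2,5) (4,0) (4,5) (5,4)

Derivation:
(0,4): flips 3 -> legal
(0,5): no bracket -> illegal
(1,3): no bracket -> illegal
(1,5): no bracket -> illegal
(2,5): flips 3 -> legal
(3,0): no bracket -> illegal
(3,1): no bracket -> illegal
(3,5): no bracket -> illegal
(4,0): flips 3 -> legal
(4,5): flips 2 -> legal
(5,0): no bracket -> illegal
(5,1): no bracket -> illegal
(5,3): no bracket -> illegal
(5,4): flips 2 -> legal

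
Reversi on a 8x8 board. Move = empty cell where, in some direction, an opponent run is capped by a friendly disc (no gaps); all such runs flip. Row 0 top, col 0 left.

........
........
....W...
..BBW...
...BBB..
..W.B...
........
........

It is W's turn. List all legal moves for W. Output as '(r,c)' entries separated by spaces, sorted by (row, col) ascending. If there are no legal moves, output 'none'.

(2,1): no bracket -> illegal
(2,2): no bracket -> illegal
(2,3): no bracket -> illegal
(3,1): flips 2 -> legal
(3,5): no bracket -> illegal
(3,6): no bracket -> illegal
(4,1): no bracket -> illegal
(4,2): flips 1 -> legal
(4,6): no bracket -> illegal
(5,3): no bracket -> illegal
(5,5): no bracket -> illegal
(5,6): flips 1 -> legal
(6,3): no bracket -> illegal
(6,4): flips 2 -> legal
(6,5): no bracket -> illegal

Answer: (3,1) (4,2) (5,6) (6,4)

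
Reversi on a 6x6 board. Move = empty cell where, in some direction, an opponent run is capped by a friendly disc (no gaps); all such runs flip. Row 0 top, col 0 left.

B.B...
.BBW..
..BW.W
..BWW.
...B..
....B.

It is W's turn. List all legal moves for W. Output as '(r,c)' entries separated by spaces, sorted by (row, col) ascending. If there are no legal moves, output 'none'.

Answer: (0,1) (1,0) (2,1) (3,1) (4,1) (5,2) (5,3)

Derivation:
(0,1): flips 1 -> legal
(0,3): no bracket -> illegal
(1,0): flips 2 -> legal
(2,0): no bracket -> illegal
(2,1): flips 1 -> legal
(3,1): flips 2 -> legal
(4,1): flips 1 -> legal
(4,2): no bracket -> illegal
(4,4): no bracket -> illegal
(4,5): no bracket -> illegal
(5,2): flips 1 -> legal
(5,3): flips 1 -> legal
(5,5): no bracket -> illegal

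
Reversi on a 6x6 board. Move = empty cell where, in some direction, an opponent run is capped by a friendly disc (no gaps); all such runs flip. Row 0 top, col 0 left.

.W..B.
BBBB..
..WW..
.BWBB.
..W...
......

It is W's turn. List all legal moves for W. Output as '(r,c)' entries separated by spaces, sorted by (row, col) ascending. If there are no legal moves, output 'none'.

Answer: (0,0) (0,2) (0,3) (2,0) (2,1) (2,4) (3,0) (3,5) (4,0) (4,3) (4,4) (4,5)

Derivation:
(0,0): flips 1 -> legal
(0,2): flips 1 -> legal
(0,3): flips 1 -> legal
(0,5): no bracket -> illegal
(1,4): no bracket -> illegal
(1,5): no bracket -> illegal
(2,0): flips 1 -> legal
(2,1): flips 1 -> legal
(2,4): flips 1 -> legal
(2,5): no bracket -> illegal
(3,0): flips 1 -> legal
(3,5): flips 2 -> legal
(4,0): flips 1 -> legal
(4,1): no bracket -> illegal
(4,3): flips 1 -> legal
(4,4): flips 1 -> legal
(4,5): flips 1 -> legal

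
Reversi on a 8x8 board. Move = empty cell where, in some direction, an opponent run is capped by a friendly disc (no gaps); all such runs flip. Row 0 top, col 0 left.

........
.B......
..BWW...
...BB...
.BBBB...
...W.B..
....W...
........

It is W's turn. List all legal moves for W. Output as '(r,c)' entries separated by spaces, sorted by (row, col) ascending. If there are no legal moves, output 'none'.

Answer: (2,1) (3,1) (3,5) (4,5) (4,6) (5,1) (5,4)

Derivation:
(0,0): no bracket -> illegal
(0,1): no bracket -> illegal
(0,2): no bracket -> illegal
(1,0): no bracket -> illegal
(1,2): no bracket -> illegal
(1,3): no bracket -> illegal
(2,0): no bracket -> illegal
(2,1): flips 1 -> legal
(2,5): no bracket -> illegal
(3,0): no bracket -> illegal
(3,1): flips 1 -> legal
(3,2): no bracket -> illegal
(3,5): flips 1 -> legal
(4,0): no bracket -> illegal
(4,5): flips 1 -> legal
(4,6): flips 1 -> legal
(5,0): no bracket -> illegal
(5,1): flips 2 -> legal
(5,2): no bracket -> illegal
(5,4): flips 2 -> legal
(5,6): no bracket -> illegal
(6,5): no bracket -> illegal
(6,6): no bracket -> illegal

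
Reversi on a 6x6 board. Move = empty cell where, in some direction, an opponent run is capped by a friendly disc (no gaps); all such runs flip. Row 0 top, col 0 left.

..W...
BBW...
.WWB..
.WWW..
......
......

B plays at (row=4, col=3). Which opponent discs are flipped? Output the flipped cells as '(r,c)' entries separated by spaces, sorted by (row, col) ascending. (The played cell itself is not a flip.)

Dir NW: opp run (3,2) (2,1) capped by B -> flip
Dir N: opp run (3,3) capped by B -> flip
Dir NE: first cell '.' (not opp) -> no flip
Dir W: first cell '.' (not opp) -> no flip
Dir E: first cell '.' (not opp) -> no flip
Dir SW: first cell '.' (not opp) -> no flip
Dir S: first cell '.' (not opp) -> no flip
Dir SE: first cell '.' (not opp) -> no flip

Answer: (2,1) (3,2) (3,3)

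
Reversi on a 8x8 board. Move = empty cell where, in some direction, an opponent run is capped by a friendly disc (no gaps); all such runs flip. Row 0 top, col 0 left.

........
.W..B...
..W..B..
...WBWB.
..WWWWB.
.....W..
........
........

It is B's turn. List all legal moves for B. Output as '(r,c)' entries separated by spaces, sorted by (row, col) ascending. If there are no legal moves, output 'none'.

(0,0): no bracket -> illegal
(0,1): no bracket -> illegal
(0,2): no bracket -> illegal
(1,0): no bracket -> illegal
(1,2): no bracket -> illegal
(1,3): no bracket -> illegal
(2,0): no bracket -> illegal
(2,1): no bracket -> illegal
(2,3): no bracket -> illegal
(2,4): flips 1 -> legal
(2,6): no bracket -> illegal
(3,1): no bracket -> illegal
(3,2): flips 1 -> legal
(4,1): flips 4 -> legal
(5,1): no bracket -> illegal
(5,2): flips 1 -> legal
(5,3): no bracket -> illegal
(5,4): flips 2 -> legal
(5,6): flips 1 -> legal
(6,4): flips 1 -> legal
(6,5): flips 3 -> legal
(6,6): no bracket -> illegal

Answer: (2,4) (3,2) (4,1) (5,2) (5,4) (5,6) (6,4) (6,5)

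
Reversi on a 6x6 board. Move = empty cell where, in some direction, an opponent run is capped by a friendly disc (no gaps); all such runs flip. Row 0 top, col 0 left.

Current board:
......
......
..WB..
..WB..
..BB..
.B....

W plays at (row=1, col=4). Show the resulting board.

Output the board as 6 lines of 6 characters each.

Answer: ......
....W.
..WW..
..WB..
..BB..
.B....

Derivation:
Place W at (1,4); scan 8 dirs for brackets.
Dir NW: first cell '.' (not opp) -> no flip
Dir N: first cell '.' (not opp) -> no flip
Dir NE: first cell '.' (not opp) -> no flip
Dir W: first cell '.' (not opp) -> no flip
Dir E: first cell '.' (not opp) -> no flip
Dir SW: opp run (2,3) capped by W -> flip
Dir S: first cell '.' (not opp) -> no flip
Dir SE: first cell '.' (not opp) -> no flip
All flips: (2,3)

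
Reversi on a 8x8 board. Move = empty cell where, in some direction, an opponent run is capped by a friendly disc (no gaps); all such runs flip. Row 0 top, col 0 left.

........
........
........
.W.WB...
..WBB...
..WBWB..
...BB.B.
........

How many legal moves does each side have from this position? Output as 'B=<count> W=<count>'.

Answer: B=9 W=11

Derivation:
-- B to move --
(2,0): flips 2 -> legal
(2,1): no bracket -> illegal
(2,2): flips 1 -> legal
(2,3): flips 1 -> legal
(2,4): no bracket -> illegal
(3,0): no bracket -> illegal
(3,2): flips 1 -> legal
(4,0): no bracket -> illegal
(4,1): flips 2 -> legal
(4,5): flips 1 -> legal
(5,1): flips 1 -> legal
(6,1): flips 1 -> legal
(6,2): no bracket -> illegal
(6,5): flips 1 -> legal
B mobility = 9
-- W to move --
(2,3): no bracket -> illegal
(2,4): flips 2 -> legal
(2,5): flips 2 -> legal
(3,2): flips 1 -> legal
(3,5): flips 1 -> legal
(4,5): flips 2 -> legal
(4,6): no bracket -> illegal
(5,6): flips 1 -> legal
(5,7): no bracket -> illegal
(6,2): no bracket -> illegal
(6,5): no bracket -> illegal
(6,7): no bracket -> illegal
(7,2): flips 1 -> legal
(7,3): flips 3 -> legal
(7,4): flips 2 -> legal
(7,5): flips 2 -> legal
(7,6): no bracket -> illegal
(7,7): flips 3 -> legal
W mobility = 11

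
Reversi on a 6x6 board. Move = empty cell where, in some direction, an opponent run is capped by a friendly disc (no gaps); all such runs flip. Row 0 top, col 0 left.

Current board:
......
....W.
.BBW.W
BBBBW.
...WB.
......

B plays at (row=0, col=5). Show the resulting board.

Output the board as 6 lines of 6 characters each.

Answer: .....B
....B.
.BBB.W
BBBBW.
...WB.
......

Derivation:
Place B at (0,5); scan 8 dirs for brackets.
Dir NW: edge -> no flip
Dir N: edge -> no flip
Dir NE: edge -> no flip
Dir W: first cell '.' (not opp) -> no flip
Dir E: edge -> no flip
Dir SW: opp run (1,4) (2,3) capped by B -> flip
Dir S: first cell '.' (not opp) -> no flip
Dir SE: edge -> no flip
All flips: (1,4) (2,3)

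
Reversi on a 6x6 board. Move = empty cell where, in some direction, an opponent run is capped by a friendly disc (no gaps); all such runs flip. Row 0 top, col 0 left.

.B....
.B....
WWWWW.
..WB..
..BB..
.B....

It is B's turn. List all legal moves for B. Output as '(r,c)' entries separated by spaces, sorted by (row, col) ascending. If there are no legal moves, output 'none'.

(1,0): flips 2 -> legal
(1,2): flips 2 -> legal
(1,3): flips 1 -> legal
(1,4): no bracket -> illegal
(1,5): flips 1 -> legal
(2,5): no bracket -> illegal
(3,0): no bracket -> illegal
(3,1): flips 2 -> legal
(3,4): no bracket -> illegal
(3,5): no bracket -> illegal
(4,1): no bracket -> illegal

Answer: (1,0) (1,2) (1,3) (1,5) (3,1)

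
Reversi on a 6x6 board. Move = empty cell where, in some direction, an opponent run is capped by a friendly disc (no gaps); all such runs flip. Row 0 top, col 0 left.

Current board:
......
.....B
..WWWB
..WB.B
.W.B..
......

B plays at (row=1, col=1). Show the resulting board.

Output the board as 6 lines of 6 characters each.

Place B at (1,1); scan 8 dirs for brackets.
Dir NW: first cell '.' (not opp) -> no flip
Dir N: first cell '.' (not opp) -> no flip
Dir NE: first cell '.' (not opp) -> no flip
Dir W: first cell '.' (not opp) -> no flip
Dir E: first cell '.' (not opp) -> no flip
Dir SW: first cell '.' (not opp) -> no flip
Dir S: first cell '.' (not opp) -> no flip
Dir SE: opp run (2,2) capped by B -> flip
All flips: (2,2)

Answer: ......
.B...B
..BWWB
..WB.B
.W.B..
......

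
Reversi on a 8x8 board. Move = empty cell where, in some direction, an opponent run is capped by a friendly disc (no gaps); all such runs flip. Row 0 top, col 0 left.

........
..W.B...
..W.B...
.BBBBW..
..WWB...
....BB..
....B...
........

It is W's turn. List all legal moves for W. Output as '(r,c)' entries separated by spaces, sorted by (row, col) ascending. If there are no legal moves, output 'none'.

(0,3): no bracket -> illegal
(0,4): no bracket -> illegal
(0,5): no bracket -> illegal
(1,3): flips 1 -> legal
(1,5): flips 2 -> legal
(2,0): flips 1 -> legal
(2,1): flips 1 -> legal
(2,3): flips 1 -> legal
(2,5): flips 1 -> legal
(3,0): flips 4 -> legal
(4,0): flips 1 -> legal
(4,1): no bracket -> illegal
(4,5): flips 1 -> legal
(4,6): no bracket -> illegal
(5,3): flips 1 -> legal
(5,6): no bracket -> illegal
(6,3): no bracket -> illegal
(6,5): flips 1 -> legal
(6,6): flips 3 -> legal
(7,3): no bracket -> illegal
(7,4): no bracket -> illegal
(7,5): no bracket -> illegal

Answer: (1,3) (1,5) (2,0) (2,1) (2,3) (2,5) (3,0) (4,0) (4,5) (5,3) (6,5) (6,6)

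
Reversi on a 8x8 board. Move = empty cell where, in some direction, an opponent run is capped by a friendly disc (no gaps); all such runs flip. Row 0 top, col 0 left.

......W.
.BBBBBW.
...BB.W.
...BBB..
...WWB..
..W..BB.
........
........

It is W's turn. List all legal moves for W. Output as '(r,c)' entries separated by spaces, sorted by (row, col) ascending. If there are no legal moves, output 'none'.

(0,0): no bracket -> illegal
(0,1): no bracket -> illegal
(0,2): no bracket -> illegal
(0,3): flips 3 -> legal
(0,4): flips 4 -> legal
(0,5): no bracket -> illegal
(1,0): flips 5 -> legal
(2,0): no bracket -> illegal
(2,1): no bracket -> illegal
(2,2): flips 1 -> legal
(2,5): flips 1 -> legal
(3,2): no bracket -> illegal
(3,6): no bracket -> illegal
(4,2): flips 3 -> legal
(4,6): flips 1 -> legal
(4,7): no bracket -> illegal
(5,4): no bracket -> illegal
(5,7): no bracket -> illegal
(6,4): no bracket -> illegal
(6,5): no bracket -> illegal
(6,6): flips 1 -> legal
(6,7): no bracket -> illegal

Answer: (0,3) (0,4) (1,0) (2,2) (2,5) (4,2) (4,6) (6,6)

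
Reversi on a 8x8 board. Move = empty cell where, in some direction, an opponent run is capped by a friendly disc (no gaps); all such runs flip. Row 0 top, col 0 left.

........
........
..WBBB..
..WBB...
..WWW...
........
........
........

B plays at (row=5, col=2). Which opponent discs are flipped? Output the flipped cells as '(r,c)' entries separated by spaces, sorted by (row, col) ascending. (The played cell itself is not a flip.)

Dir NW: first cell '.' (not opp) -> no flip
Dir N: opp run (4,2) (3,2) (2,2), next='.' -> no flip
Dir NE: opp run (4,3) capped by B -> flip
Dir W: first cell '.' (not opp) -> no flip
Dir E: first cell '.' (not opp) -> no flip
Dir SW: first cell '.' (not opp) -> no flip
Dir S: first cell '.' (not opp) -> no flip
Dir SE: first cell '.' (not opp) -> no flip

Answer: (4,3)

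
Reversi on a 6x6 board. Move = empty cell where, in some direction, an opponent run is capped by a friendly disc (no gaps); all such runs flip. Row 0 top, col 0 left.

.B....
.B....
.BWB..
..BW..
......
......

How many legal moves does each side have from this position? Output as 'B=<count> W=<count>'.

Answer: B=4 W=6

Derivation:
-- B to move --
(1,2): flips 1 -> legal
(1,3): no bracket -> illegal
(2,4): no bracket -> illegal
(3,1): no bracket -> illegal
(3,4): flips 1 -> legal
(4,2): no bracket -> illegal
(4,3): flips 1 -> legal
(4,4): flips 2 -> legal
B mobility = 4
-- W to move --
(0,0): flips 1 -> legal
(0,2): no bracket -> illegal
(1,0): no bracket -> illegal
(1,2): no bracket -> illegal
(1,3): flips 1 -> legal
(1,4): no bracket -> illegal
(2,0): flips 1 -> legal
(2,4): flips 1 -> legal
(3,0): no bracket -> illegal
(3,1): flips 1 -> legal
(3,4): no bracket -> illegal
(4,1): no bracket -> illegal
(4,2): flips 1 -> legal
(4,3): no bracket -> illegal
W mobility = 6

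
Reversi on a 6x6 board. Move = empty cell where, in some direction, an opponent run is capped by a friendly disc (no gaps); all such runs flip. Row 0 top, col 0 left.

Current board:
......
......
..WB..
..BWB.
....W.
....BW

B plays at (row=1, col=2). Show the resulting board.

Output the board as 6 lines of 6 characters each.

Answer: ......
..B...
..BB..
..BWB.
....W.
....BW

Derivation:
Place B at (1,2); scan 8 dirs for brackets.
Dir NW: first cell '.' (not opp) -> no flip
Dir N: first cell '.' (not opp) -> no flip
Dir NE: first cell '.' (not opp) -> no flip
Dir W: first cell '.' (not opp) -> no flip
Dir E: first cell '.' (not opp) -> no flip
Dir SW: first cell '.' (not opp) -> no flip
Dir S: opp run (2,2) capped by B -> flip
Dir SE: first cell 'B' (not opp) -> no flip
All flips: (2,2)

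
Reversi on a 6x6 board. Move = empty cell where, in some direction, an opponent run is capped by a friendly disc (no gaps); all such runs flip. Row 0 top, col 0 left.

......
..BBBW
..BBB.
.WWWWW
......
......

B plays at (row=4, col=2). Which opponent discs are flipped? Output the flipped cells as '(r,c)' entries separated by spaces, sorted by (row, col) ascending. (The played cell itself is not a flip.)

Answer: (3,2) (3,3)

Derivation:
Dir NW: opp run (3,1), next='.' -> no flip
Dir N: opp run (3,2) capped by B -> flip
Dir NE: opp run (3,3) capped by B -> flip
Dir W: first cell '.' (not opp) -> no flip
Dir E: first cell '.' (not opp) -> no flip
Dir SW: first cell '.' (not opp) -> no flip
Dir S: first cell '.' (not opp) -> no flip
Dir SE: first cell '.' (not opp) -> no flip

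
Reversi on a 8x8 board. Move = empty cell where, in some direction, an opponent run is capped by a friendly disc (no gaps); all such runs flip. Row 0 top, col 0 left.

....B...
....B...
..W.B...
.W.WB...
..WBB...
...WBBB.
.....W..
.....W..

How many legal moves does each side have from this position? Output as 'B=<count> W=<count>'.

-- B to move --
(1,1): flips 2 -> legal
(1,2): no bracket -> illegal
(1,3): no bracket -> illegal
(2,0): no bracket -> illegal
(2,1): no bracket -> illegal
(2,3): flips 1 -> legal
(3,0): no bracket -> illegal
(3,2): flips 1 -> legal
(4,0): no bracket -> illegal
(4,1): flips 1 -> legal
(5,1): flips 2 -> legal
(5,2): flips 1 -> legal
(6,2): flips 1 -> legal
(6,3): flips 1 -> legal
(6,4): no bracket -> illegal
(6,6): no bracket -> illegal
(7,4): flips 1 -> legal
(7,6): flips 1 -> legal
B mobility = 10
-- W to move --
(0,3): no bracket -> illegal
(0,5): no bracket -> illegal
(1,3): no bracket -> illegal
(1,5): flips 1 -> legal
(2,3): no bracket -> illegal
(2,5): no bracket -> illegal
(3,2): flips 2 -> legal
(3,5): flips 2 -> legal
(4,5): flips 3 -> legal
(4,6): no bracket -> illegal
(4,7): flips 1 -> legal
(5,2): no bracket -> illegal
(5,7): flips 3 -> legal
(6,3): no bracket -> illegal
(6,4): no bracket -> illegal
(6,6): flips 2 -> legal
(6,7): no bracket -> illegal
W mobility = 7

Answer: B=10 W=7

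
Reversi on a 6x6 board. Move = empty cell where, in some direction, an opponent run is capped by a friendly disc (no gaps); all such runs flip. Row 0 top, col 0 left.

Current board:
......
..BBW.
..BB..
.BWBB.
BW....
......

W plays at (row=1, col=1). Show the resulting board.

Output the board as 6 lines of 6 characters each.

Place W at (1,1); scan 8 dirs for brackets.
Dir NW: first cell '.' (not opp) -> no flip
Dir N: first cell '.' (not opp) -> no flip
Dir NE: first cell '.' (not opp) -> no flip
Dir W: first cell '.' (not opp) -> no flip
Dir E: opp run (1,2) (1,3) capped by W -> flip
Dir SW: first cell '.' (not opp) -> no flip
Dir S: first cell '.' (not opp) -> no flip
Dir SE: opp run (2,2) (3,3), next='.' -> no flip
All flips: (1,2) (1,3)

Answer: ......
.WWWW.
..BB..
.BWBB.
BW....
......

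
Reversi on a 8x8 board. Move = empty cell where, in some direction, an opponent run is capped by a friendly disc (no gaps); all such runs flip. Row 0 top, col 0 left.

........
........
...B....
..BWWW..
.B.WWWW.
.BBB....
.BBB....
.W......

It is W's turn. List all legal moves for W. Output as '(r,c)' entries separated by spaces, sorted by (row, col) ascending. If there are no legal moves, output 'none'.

(1,2): flips 1 -> legal
(1,3): flips 1 -> legal
(1,4): no bracket -> illegal
(2,1): flips 1 -> legal
(2,2): no bracket -> illegal
(2,4): no bracket -> illegal
(3,0): no bracket -> illegal
(3,1): flips 4 -> legal
(4,0): no bracket -> illegal
(4,2): no bracket -> illegal
(5,0): no bracket -> illegal
(5,4): no bracket -> illegal
(6,0): no bracket -> illegal
(6,4): no bracket -> illegal
(7,0): flips 2 -> legal
(7,2): no bracket -> illegal
(7,3): flips 2 -> legal
(7,4): no bracket -> illegal

Answer: (1,2) (1,3) (2,1) (3,1) (7,0) (7,3)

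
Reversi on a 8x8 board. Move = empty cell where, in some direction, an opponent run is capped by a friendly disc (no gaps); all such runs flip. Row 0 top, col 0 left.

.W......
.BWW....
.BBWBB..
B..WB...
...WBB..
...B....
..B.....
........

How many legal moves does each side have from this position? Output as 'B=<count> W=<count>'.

Answer: B=7 W=13

Derivation:
-- B to move --
(0,0): no bracket -> illegal
(0,2): flips 2 -> legal
(0,3): flips 5 -> legal
(0,4): flips 1 -> legal
(1,0): no bracket -> illegal
(1,4): flips 2 -> legal
(3,2): flips 1 -> legal
(4,2): flips 2 -> legal
(5,2): flips 1 -> legal
(5,4): no bracket -> illegal
B mobility = 7
-- W to move --
(0,0): flips 2 -> legal
(0,2): no bracket -> illegal
(1,0): flips 1 -> legal
(1,4): no bracket -> illegal
(1,5): flips 1 -> legal
(1,6): flips 2 -> legal
(2,0): flips 2 -> legal
(2,6): flips 2 -> legal
(3,1): flips 3 -> legal
(3,2): flips 1 -> legal
(3,5): flips 2 -> legal
(3,6): no bracket -> illegal
(4,0): no bracket -> illegal
(4,1): no bracket -> illegal
(4,2): no bracket -> illegal
(4,6): flips 2 -> legal
(5,1): no bracket -> illegal
(5,2): no bracket -> illegal
(5,4): no bracket -> illegal
(5,5): flips 1 -> legal
(5,6): flips 2 -> legal
(6,1): no bracket -> illegal
(6,3): flips 1 -> legal
(6,4): no bracket -> illegal
(7,1): no bracket -> illegal
(7,2): no bracket -> illegal
(7,3): no bracket -> illegal
W mobility = 13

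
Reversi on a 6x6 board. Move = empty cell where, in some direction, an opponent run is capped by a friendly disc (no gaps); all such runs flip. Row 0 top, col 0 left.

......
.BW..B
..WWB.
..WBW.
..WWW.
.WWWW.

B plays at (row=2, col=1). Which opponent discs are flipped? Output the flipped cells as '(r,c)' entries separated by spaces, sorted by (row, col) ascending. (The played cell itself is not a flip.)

Dir NW: first cell '.' (not opp) -> no flip
Dir N: first cell 'B' (not opp) -> no flip
Dir NE: opp run (1,2), next='.' -> no flip
Dir W: first cell '.' (not opp) -> no flip
Dir E: opp run (2,2) (2,3) capped by B -> flip
Dir SW: first cell '.' (not opp) -> no flip
Dir S: first cell '.' (not opp) -> no flip
Dir SE: opp run (3,2) (4,3) (5,4), next=edge -> no flip

Answer: (2,2) (2,3)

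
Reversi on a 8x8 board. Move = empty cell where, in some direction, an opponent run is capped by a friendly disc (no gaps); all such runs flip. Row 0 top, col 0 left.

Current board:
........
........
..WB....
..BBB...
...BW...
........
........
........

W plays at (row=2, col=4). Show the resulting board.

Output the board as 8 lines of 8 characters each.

Place W at (2,4); scan 8 dirs for brackets.
Dir NW: first cell '.' (not opp) -> no flip
Dir N: first cell '.' (not opp) -> no flip
Dir NE: first cell '.' (not opp) -> no flip
Dir W: opp run (2,3) capped by W -> flip
Dir E: first cell '.' (not opp) -> no flip
Dir SW: opp run (3,3), next='.' -> no flip
Dir S: opp run (3,4) capped by W -> flip
Dir SE: first cell '.' (not opp) -> no flip
All flips: (2,3) (3,4)

Answer: ........
........
..WWW...
..BBW...
...BW...
........
........
........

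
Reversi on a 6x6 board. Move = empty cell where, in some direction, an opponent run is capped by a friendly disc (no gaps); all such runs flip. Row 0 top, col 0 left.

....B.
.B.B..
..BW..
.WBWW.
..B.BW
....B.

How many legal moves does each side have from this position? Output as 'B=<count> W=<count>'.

Answer: B=7 W=8

Derivation:
-- B to move --
(1,2): no bracket -> illegal
(1,4): flips 1 -> legal
(2,0): flips 1 -> legal
(2,1): no bracket -> illegal
(2,4): flips 3 -> legal
(2,5): no bracket -> illegal
(3,0): flips 1 -> legal
(3,5): flips 2 -> legal
(4,0): flips 1 -> legal
(4,1): no bracket -> illegal
(4,3): flips 2 -> legal
(5,5): no bracket -> illegal
B mobility = 7
-- W to move --
(0,0): flips 2 -> legal
(0,1): no bracket -> illegal
(0,2): no bracket -> illegal
(0,3): flips 1 -> legal
(0,5): no bracket -> illegal
(1,0): no bracket -> illegal
(1,2): no bracket -> illegal
(1,4): no bracket -> illegal
(1,5): no bracket -> illegal
(2,0): no bracket -> illegal
(2,1): flips 1 -> legal
(2,4): no bracket -> illegal
(3,5): no bracket -> illegal
(4,1): flips 1 -> legal
(4,3): flips 1 -> legal
(5,1): flips 1 -> legal
(5,2): no bracket -> illegal
(5,3): flips 1 -> legal
(5,5): flips 1 -> legal
W mobility = 8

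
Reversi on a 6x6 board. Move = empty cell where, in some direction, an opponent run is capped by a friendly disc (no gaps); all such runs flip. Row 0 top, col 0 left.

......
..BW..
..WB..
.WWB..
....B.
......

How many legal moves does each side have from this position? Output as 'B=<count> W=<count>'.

-- B to move --
(0,2): no bracket -> illegal
(0,3): flips 1 -> legal
(0,4): no bracket -> illegal
(1,1): flips 1 -> legal
(1,4): flips 1 -> legal
(2,0): no bracket -> illegal
(2,1): flips 1 -> legal
(2,4): no bracket -> illegal
(3,0): flips 2 -> legal
(4,0): no bracket -> illegal
(4,1): flips 1 -> legal
(4,2): flips 2 -> legal
(4,3): no bracket -> illegal
B mobility = 7
-- W to move --
(0,1): no bracket -> illegal
(0,2): flips 1 -> legal
(0,3): no bracket -> illegal
(1,1): flips 1 -> legal
(1,4): flips 1 -> legal
(2,1): no bracket -> illegal
(2,4): flips 1 -> legal
(3,4): flips 1 -> legal
(3,5): no bracket -> illegal
(4,2): no bracket -> illegal
(4,3): flips 2 -> legal
(4,5): no bracket -> illegal
(5,3): no bracket -> illegal
(5,4): no bracket -> illegal
(5,5): flips 2 -> legal
W mobility = 7

Answer: B=7 W=7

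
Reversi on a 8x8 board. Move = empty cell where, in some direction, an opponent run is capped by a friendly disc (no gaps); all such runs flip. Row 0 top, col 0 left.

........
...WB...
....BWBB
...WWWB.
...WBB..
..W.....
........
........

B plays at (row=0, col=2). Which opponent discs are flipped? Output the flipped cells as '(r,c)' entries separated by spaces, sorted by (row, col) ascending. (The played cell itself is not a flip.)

Answer: (1,3)

Derivation:
Dir NW: edge -> no flip
Dir N: edge -> no flip
Dir NE: edge -> no flip
Dir W: first cell '.' (not opp) -> no flip
Dir E: first cell '.' (not opp) -> no flip
Dir SW: first cell '.' (not opp) -> no flip
Dir S: first cell '.' (not opp) -> no flip
Dir SE: opp run (1,3) capped by B -> flip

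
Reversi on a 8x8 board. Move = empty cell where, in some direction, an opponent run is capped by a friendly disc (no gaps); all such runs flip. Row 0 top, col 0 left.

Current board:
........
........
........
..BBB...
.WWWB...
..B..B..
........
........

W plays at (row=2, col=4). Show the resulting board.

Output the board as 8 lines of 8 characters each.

Answer: ........
........
....W...
..BWB...
.WWWB...
..B..B..
........
........

Derivation:
Place W at (2,4); scan 8 dirs for brackets.
Dir NW: first cell '.' (not opp) -> no flip
Dir N: first cell '.' (not opp) -> no flip
Dir NE: first cell '.' (not opp) -> no flip
Dir W: first cell '.' (not opp) -> no flip
Dir E: first cell '.' (not opp) -> no flip
Dir SW: opp run (3,3) capped by W -> flip
Dir S: opp run (3,4) (4,4), next='.' -> no flip
Dir SE: first cell '.' (not opp) -> no flip
All flips: (3,3)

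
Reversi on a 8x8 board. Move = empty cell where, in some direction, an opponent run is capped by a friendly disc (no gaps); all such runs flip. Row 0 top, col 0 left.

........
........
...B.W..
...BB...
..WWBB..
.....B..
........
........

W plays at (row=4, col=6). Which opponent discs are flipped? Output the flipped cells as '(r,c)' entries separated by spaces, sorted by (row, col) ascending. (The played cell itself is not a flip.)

Dir NW: first cell '.' (not opp) -> no flip
Dir N: first cell '.' (not opp) -> no flip
Dir NE: first cell '.' (not opp) -> no flip
Dir W: opp run (4,5) (4,4) capped by W -> flip
Dir E: first cell '.' (not opp) -> no flip
Dir SW: opp run (5,5), next='.' -> no flip
Dir S: first cell '.' (not opp) -> no flip
Dir SE: first cell '.' (not opp) -> no flip

Answer: (4,4) (4,5)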